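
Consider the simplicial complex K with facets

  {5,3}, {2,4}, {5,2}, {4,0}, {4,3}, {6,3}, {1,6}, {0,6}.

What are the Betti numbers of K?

We work with the vertex ordering 0 < 1 < 2 < 3 < 4 < 5 < 6. The simplices of K, each written with vertices in increasing order, are:

  0-simplices (7): [0], [1], [2], [3], [4], [5], [6]
  1-simplices (8): [0,4], [0,6], [1,6], [2,4], [2,5], [3,4], [3,5], [3,6]

Hence C_0 ≅ Z^7, C_1 ≅ Z^8.

Boundary ∂_1: C_1 → C_0 maps an edge to its endpoints' difference, ∂[p,q] = q − p.
The 7×8 boundary matrix has rank 6 and Smith normal form diag(1,1,1,1,1,1).

Computing H_k = (kernel of ∂_k) / (image of ∂_{k+1}):

  H_0: rank C_0 − rank ∂_1 = 7 − 6 = 1, and the invariant factors of ∂_1 are all 1, so H_0 = Z.
  H_1: rank ker ∂_1 − rank ∂_2 = (8 − 6) − 0 = 2, and there is no ∂_2, so H_1 = Z^2.

As a check, the Euler characteristic is 7 − 8 = -1, which agrees with 1 − 2 = -1.

Hence the Betti numbers are b_0 = 1, b_1 = 2.

b_0 = 1, b_1 = 2.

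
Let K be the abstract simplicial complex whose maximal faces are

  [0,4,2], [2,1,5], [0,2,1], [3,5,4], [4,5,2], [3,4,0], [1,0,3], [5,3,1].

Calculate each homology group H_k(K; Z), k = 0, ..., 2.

Take the total order 0 < 1 < 2 < 3 < 4 < 5 on the vertex set. Then K (dimension 2) consists of the simplices:

  0-simplices (6): [0], [1], [2], [3], [4], [5]
  1-simplices (12): [0,1], [0,2], [0,3], [0,4], [1,2], [1,3], [1,5], [2,4], [2,5], [3,4], [3,5], [4,5]
  2-simplices (8): [0,1,2], [0,1,3], [0,2,4], [0,3,4], [1,2,5], [1,3,5], [2,4,5], [3,4,5]

so the chain groups are C_0 ≅ Z^6, C_1 ≅ Z^12, C_2 ≅ Z^8.

Boundary ∂_1: C_1 → C_0 maps an edge to its endpoints' difference, ∂[p,q] = q − p. For instance
  ∂[1,2] = [2] − [1].
The 6×12 boundary matrix has rank 5 and Smith normal form diag(1,1,1,1,1).

The boundary map ∂_2: C_2 → C_1 maps a triangle to the signed sum of its edges. For instance
  ∂[2,4,5] = [4,5] − [2,5] + [2,4],
  ∂[3,4,5] = [4,5] − [3,5] + [3,4].
This gives a 12×8 integer matrix of rank 7; reducing to Smith normal form yields diagonal entries (1,1,1,1,1,1,1).

From H_k ≅ ker(∂_k) / im(∂_{k+1}) we obtain:

  H_0: rank C_0 − rank ∂_1 = 6 − 5 = 1, and the invariant factors of ∂_1 are all 1, so H_0 = Z.
  H_1: rank ker ∂_1 − rank ∂_2 = (12 − 5) − 7 = 0, and the invariant factors of ∂_2 are all 1, so H_1 = 0.
  H_2: rank ker ∂_2 − rank ∂_3 = (8 − 7) − 0 = 1, and there is no ∂_3, so H_2 = Z.

As a check, the Euler characteristic is 6 − 12 + 8 = 2, which agrees with 1 − 0 + 1 = 2.

H_0 ≅ Z,  H_1 = 0,  H_2 ≅ Z.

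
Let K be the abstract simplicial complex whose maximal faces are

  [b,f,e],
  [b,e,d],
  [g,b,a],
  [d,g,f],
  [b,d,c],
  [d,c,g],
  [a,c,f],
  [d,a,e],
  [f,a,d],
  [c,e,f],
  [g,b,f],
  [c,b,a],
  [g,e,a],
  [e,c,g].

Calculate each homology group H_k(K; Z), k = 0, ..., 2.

K has 7 vertices, 21 edges, 14 triangles.
rank ∂_0 = 0, rank ∂_1 = 6 ⇒ b_0 = 7 − 0 − 6 = 1; all invariant factors of ∂_1 are 1 so no torsion. So H_0 ≅ Z.
rank ∂_1 = 6, rank ∂_2 = 13 ⇒ b_1 = 21 − 6 − 13 = 2; all invariant factors of ∂_2 are 1 so no torsion. So H_1 ≅ Z^2.
rank ∂_2 = 13, rank ∂_3 = 0 ⇒ b_2 = 14 − 13 − 0 = 1. So H_2 ≅ Z.

H_0 ≅ Z,  H_1 ≅ Z^2,  H_2 ≅ Z.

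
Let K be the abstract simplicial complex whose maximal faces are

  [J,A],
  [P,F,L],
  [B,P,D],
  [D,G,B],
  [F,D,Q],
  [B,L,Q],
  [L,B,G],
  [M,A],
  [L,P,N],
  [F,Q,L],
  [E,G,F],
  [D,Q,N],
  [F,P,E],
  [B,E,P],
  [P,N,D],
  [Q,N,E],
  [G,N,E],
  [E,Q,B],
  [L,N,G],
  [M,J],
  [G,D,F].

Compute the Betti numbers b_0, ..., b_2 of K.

b_0 = 2, b_1 = 3, b_2 = 1.

Fix the vertex order A < B < D < E < F < G < J < L < M < N < P < Q and write every simplex with vertices in increasing order. Then dim K = 2 and the simplices of K are:

  0-simplices (12): A, B, D, E, F, G, J, L, M, N, P, Q
  1-simplices (30): AJ, AM, BD, BE, BG, BL, BP, BQ, DF, DG, DN, DP, DQ, EF, EG, EN, EP, EQ, FG, FL, FP, FQ, GL, GN, JM, LN, LP, LQ, NP, NQ
  2-simplices (18): BDG, BDP, BEP, BEQ, BGL, BLQ, DFG, DFQ, DNP, DNQ, EFG, EFP, EGN, ENQ, FLP, FLQ, GLN, LNP

so the chain groups are C_0 ≅ Z^12, C_1 ≅ Z^30, C_2 ≅ Z^18.

The boundary map ∂_1: C_1 → C_0 maps an edge to its endpoints' difference, ∂[p,q] = q − p. For instance
  ∂BQ = Q − B.
This gives a 12×30 integer matrix of rank 10; reducing to Smith normal form yields diagonal entries (1,1,1,1,1,1,1,1,1,1).

The boundary map ∂_2: C_2 → C_1 maps a triangle to the signed sum of its edges. For instance
  ∂ENQ = NQ − EQ + EN,
  ∂DNP = NP − DP + DN.
The 30×18 boundary matrix has rank 17 and Smith normal form diag(1,1,1,1,1,1,1,1,1,1,1,1,1,1,1,1,1).

Computing H_k = (kernel of ∂_k) / (image of ∂_{k+1}):

  H_0: rank C_0 − rank ∂_1 = 12 − 10 = 2, and the invariant factors of ∂_1 are all 1, so H_0 ≅ Z^2.
  H_1: rank ker ∂_1 − rank ∂_2 = (30 − 10) − 17 = 3, and the invariant factors of ∂_2 are all 1, so H_1 ≅ Z^3.
  H_2: rank ker ∂_2 − rank ∂_3 = (18 − 17) − 0 = 1, and there is no ∂_3, so H_2 ≅ Z.

Hence the Betti numbers are b_0 = 2, b_1 = 3, b_2 = 1.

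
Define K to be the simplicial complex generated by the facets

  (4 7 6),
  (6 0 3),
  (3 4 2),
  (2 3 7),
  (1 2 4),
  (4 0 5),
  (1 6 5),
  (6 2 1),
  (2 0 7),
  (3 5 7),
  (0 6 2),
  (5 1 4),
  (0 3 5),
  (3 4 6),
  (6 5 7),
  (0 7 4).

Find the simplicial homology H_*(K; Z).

H_0 ≅ Z,  H_1 ≅ Z^2,  H_2 ≅ Z.

Order the vertices as 0 < 1 < 2 < 3 < 4 < 5 < 6 < 7. Listing each simplex with vertices in this order, K has dimension 2 with simplices:

  0-simplices (8): [0], [1], [2], [3], [4], [5], [6], [7]
  1-simplices (24): (24 of them)
  2-simplices (16): [0,2,6], [0,2,7], [0,3,5], [0,3,6], [0,4,5], [0,4,7], [1,2,4], [1,2,6], [1,4,5], [1,5,6], [2,3,4], [2,3,7], [3,4,6], [3,5,7], [4,6,7], [5,6,7]

so the chain groups are C_0 ≅ Z^8, C_1 ≅ Z^24, C_2 ≅ Z^16.

The boundary map ∂_1: C_1 → C_0 is given by ∂[p,q] = [q] − [p]. For instance
  ∂[1,6] = [6] − [1].
As a 8×24 matrix over Z this has rank 7, with invariant factors (1,1,1,1,1,1,1).

∂_2: C_2 → C_1 acts by ∂[p,q,r] = [q,r] − [p,r] + [p,q]. For instance
  ∂[1,2,6] = [2,6] − [1,6] + [1,2],
  ∂[0,4,7] = [4,7] − [0,7] + [0,4].
The resulting 24×16 matrix has rank 15, and its Smith normal form has invariant factors (1,1,1,1,1,1,1,1,1,1,1,1,1,1,1).

Now H_k = ker ∂_k / im ∂_{k+1}, so:

  H_0: rank C_0 − rank ∂_1 = 8 − 7 = 1, and the invariant factors of ∂_1 are all 1, so H_0 ≅ Z.
  H_1: rank ker ∂_1 − rank ∂_2 = (24 − 7) − 15 = 2, and the invariant factors of ∂_2 are all 1, so H_1 ≅ Z^2.
  H_2: rank ker ∂_2 − rank ∂_3 = (16 − 15) − 0 = 1, and there is no ∂_3, so H_2 ≅ Z.

As a check, the Euler characteristic is 8 − 24 + 16 = 0, which agrees with 1 − 2 + 1 = 0.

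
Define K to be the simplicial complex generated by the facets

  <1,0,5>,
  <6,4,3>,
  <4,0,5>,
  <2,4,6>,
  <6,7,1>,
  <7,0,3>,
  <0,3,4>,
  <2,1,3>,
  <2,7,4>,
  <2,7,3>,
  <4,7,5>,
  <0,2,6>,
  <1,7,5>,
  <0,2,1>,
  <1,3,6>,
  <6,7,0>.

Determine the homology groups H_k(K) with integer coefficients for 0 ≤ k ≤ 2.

Order the vertices as 0 < 1 < 2 < 3 < 4 < 5 < 6 < 7. Listing each simplex with vertices in this order, K has dimension 2 with simplices:

  0-simplices (8): [0], [1], [2], [3], [4], [5], [6], [7]
  1-simplices (24): (24 of them)
  2-simplices (16): [0,1,2], [0,1,5], [0,2,6], [0,3,4], [0,3,7], [0,4,5], [0,6,7], [1,2,3], [1,3,6], [1,5,7], [1,6,7], [2,3,7], [2,4,6], [2,4,7], [3,4,6], [4,5,7]

Hence C_0 ≅ Z^8, C_1 ≅ Z^24, C_2 ≅ Z^16.

The boundary map ∂_1: C_1 → C_0 maps an edge to its endpoints' difference, ∂[p,q] = q − p.
As a 8×24 matrix over Z this has rank 7, with invariant factors (1,1,1,1,1,1,1).

Boundary ∂_2: C_2 → C_1 sends each 2-simplex [p,q,r] to [q,r] − [p,r] + [p,q]. For instance
  ∂[1,5,7] = [5,7] − [1,7] + [1,5],
  ∂[4,5,7] = [5,7] − [4,7] + [4,5].
The 24×16 boundary matrix has rank 15 and Smith normal form diag(1,1,1,1,1,1,1,1,1,1,1,1,1,1,1).

Reading off H_k = ker ∂_k / im ∂_{k+1}:

  H_0: rank C_0 − rank ∂_1 = 8 − 7 = 1, and the invariant factors of ∂_1 are all 1, so H_0 ≅ Z.
  H_1: rank ker ∂_1 − rank ∂_2 = (24 − 7) − 15 = 2, and the invariant factors of ∂_2 are all 1, so H_1 ≅ Z^2.
  H_2: rank ker ∂_2 − rank ∂_3 = (16 − 15) − 0 = 1, and there is no ∂_3, so H_2 ≅ Z.

As a check, the Euler characteristic is 8 − 24 + 16 = 0, which agrees with 1 − 2 + 1 = 0.
(K is a triangulation of the torus T^2.)

H_0 = Z,  H_1 = Z^2,  H_2 = Z.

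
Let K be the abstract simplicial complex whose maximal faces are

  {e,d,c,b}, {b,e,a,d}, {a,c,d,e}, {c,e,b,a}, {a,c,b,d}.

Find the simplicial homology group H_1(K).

K has 5 vertices, 10 edges, 10 triangles, 5 3-simplices.
rank ∂_1 = 4, rank ∂_2 = 6 ⇒ b_1 = 10 − 4 − 6 = 0; all invariant factors of ∂_2 are 1 so no torsion. So H_1 = 0.

H_1 ≅ 0.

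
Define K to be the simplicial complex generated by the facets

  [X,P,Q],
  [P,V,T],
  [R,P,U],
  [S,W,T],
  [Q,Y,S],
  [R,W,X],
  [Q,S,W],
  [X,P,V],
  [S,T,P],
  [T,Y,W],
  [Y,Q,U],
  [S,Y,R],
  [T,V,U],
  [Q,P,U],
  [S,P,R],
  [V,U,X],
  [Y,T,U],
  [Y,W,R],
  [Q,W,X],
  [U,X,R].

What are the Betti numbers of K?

b_0 = 1, b_1 = 1, b_2 = 0.

K has 10 vertices, 30 edges, 20 triangles.
rank ∂_0 = 0, rank ∂_1 = 9 ⇒ b_0 = 10 − 0 − 9 = 1; all invariant factors of ∂_1 are 1 so no torsion. So H_0 ≅ Z.
rank ∂_1 = 9, rank ∂_2 = 20 ⇒ b_1 = 30 − 9 − 20 = 1; ∂_2 has invariant factor(s) [2] giving torsion. So H_1 ≅ Z × Z/2.
rank ∂_2 = 20, rank ∂_3 = 0 ⇒ b_2 = 20 − 20 − 0 = 0. So H_2 ≅ 0.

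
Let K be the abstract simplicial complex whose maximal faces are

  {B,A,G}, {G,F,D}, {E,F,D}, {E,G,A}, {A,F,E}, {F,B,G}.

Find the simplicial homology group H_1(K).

K has 6 vertices, 12 edges, 6 triangles.
rank ∂_1 = 5, rank ∂_2 = 6 ⇒ b_1 = 12 − 5 − 6 = 1; all invariant factors of ∂_2 are 1 so no torsion. So H_1 = Z.

H_1 = Z.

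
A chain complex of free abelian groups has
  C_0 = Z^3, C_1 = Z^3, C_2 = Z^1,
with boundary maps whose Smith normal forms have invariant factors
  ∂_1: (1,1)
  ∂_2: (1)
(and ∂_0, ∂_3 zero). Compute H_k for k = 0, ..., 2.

H_0 = Z,  H_1 = 0,  H_2 = 0.

H_0: b_0 = 3 − 0 − 2 = 1; torsion from ∂_1 factors > 1: none. So H_0 = Z.
H_1: b_1 = 3 − 2 − 1 = 0; torsion from ∂_2 factors > 1: none. So H_1 = 0.
H_2: b_2 = 1 − 1 − 0 = 0; torsion from ∂_3 factors > 1: none. So H_2 = 0.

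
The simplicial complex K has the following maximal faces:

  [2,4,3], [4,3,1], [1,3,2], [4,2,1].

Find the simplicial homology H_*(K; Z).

Take the total order 1 < 2 < 3 < 4 on the vertex set. Then K (dimension 2) consists of the simplices:

  0-simplices (4): [1], [2], [3], [4]
  1-simplices (6): [1,2], [1,3], [1,4], [2,3], [2,4], [3,4]
  2-simplices (4): [1,2,3], [1,2,4], [1,3,4], [2,3,4]

Hence C_0 ≅ Z^4, C_1 ≅ Z^6, C_2 ≅ Z^4.

The boundary map ∂_1: C_1 → C_0 maps an edge to its endpoints' difference, ∂[p,q] = q − p.
As a 4×6 matrix over Z this has rank 3, with invariant factors (1,1,1).

Boundary ∂_2: C_2 → C_1 acts by ∂[p,q,r] = [q,r] − [p,r] + [p,q]. For instance
  ∂[1,2,3] = [2,3] − [1,3] + [1,2],
  ∂[2,3,4] = [3,4] − [2,4] + [2,3].
As a 6×4 matrix over Z this has rank 3, with invariant factors (1,1,1).

Computing H_k = (kernel of ∂_k) / (image of ∂_{k+1}):

  H_0: rank C_0 − rank ∂_1 = 4 − 3 = 1, and the invariant factors of ∂_1 are all 1, so H_0 = Z.
  H_1: rank ker ∂_1 − rank ∂_2 = (6 − 3) − 3 = 0, and the invariant factors of ∂_2 are all 1, so H_1 = 0.
  H_2: rank ker ∂_2 − rank ∂_3 = (4 − 3) − 0 = 1, and there is no ∂_3, so H_2 = Z.

As a check, the Euler characteristic is 4 − 6 + 4 = 2, which agrees with 1 − 0 + 1 = 2.
(K is a triangulation of the 2-sphere S^2.)

H_0 = Z,  H_1 = 0,  H_2 = Z.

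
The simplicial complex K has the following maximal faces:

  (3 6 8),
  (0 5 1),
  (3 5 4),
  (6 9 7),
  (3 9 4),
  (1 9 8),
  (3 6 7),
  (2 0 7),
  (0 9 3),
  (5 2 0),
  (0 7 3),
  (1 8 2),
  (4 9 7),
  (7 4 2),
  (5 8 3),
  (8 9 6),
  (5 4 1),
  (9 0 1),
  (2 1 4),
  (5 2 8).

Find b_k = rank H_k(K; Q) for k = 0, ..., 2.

b_0 = 1, b_1 = 1, b_2 = 0.

Fix the vertex order 0 < 1 < 2 < 3 < 4 < 5 < 6 < 7 < 8 < 9 and write every simplex with vertices in increasing order. Then dim K = 2 and the simplices of K are:

  0-simplices (10): [0], [1], [2], [3], [4], [5], [6], [7], [8], [9]
  1-simplices (30): (30 of them)
  2-simplices (20): (20 of them)

Hence C_0 ≅ Z^10, C_1 ≅ Z^30, C_2 ≅ Z^20.

The boundary map ∂_1: C_1 → C_0 sends each edge [p,q] (with p < q) to q − p. For instance
  ∂[1,2] = [2] − [1].
As a 10×30 matrix over Z this has rank 9, with invariant factors (1,1,1,1,1,1,1,1,1).

∂_2: C_2 → C_1 acts by ∂[p,q,r] = [q,r] − [p,r] + [p,q]. For instance
  ∂[2,5,8] = [5,8] − [2,8] + [2,5],
  ∂[6,7,9] = [7,9] − [6,9] + [6,7].
This gives a 30×20 integer matrix of rank 20; reducing to Smith normal form yields diagonal entries (1,1,1,1,1,1,1,1,1,1,1,1,1,1,1,1,1,1,1,2).

Reading off H_k = ker ∂_k / im ∂_{k+1}:

  H_0: rank C_0 − rank ∂_1 = 10 − 9 = 1, and the invariant factors of ∂_1 are all 1, so H_0 ≅ Z.
  H_1: rank ker ∂_1 − rank ∂_2 = (30 − 9) − 20 = 1, and ∂_2 has invariant factor 2 > 1, so H_1 ≅ Z ⊕ Z/2Z.
  H_2: rank ker ∂_2 − rank ∂_3 = (20 − 20) − 0 = 0, and there is no ∂_3, so H_2 ≅ 0.

(K is a triangulation of the Klein bottle.)

Hence the Betti numbers are b_0 = 1, b_1 = 1, b_2 = 0.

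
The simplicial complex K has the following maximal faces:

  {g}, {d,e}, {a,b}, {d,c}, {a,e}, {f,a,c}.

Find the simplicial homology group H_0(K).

Fix the vertex order a < b < c < d < e < f < g and write every simplex with vertices in increasing order. Then dim K = 2 and the simplices of K are:

  0-simplices (7): a, b, c, d, e, f, g
  1-simplices (7): ab, ac, ae, af, cd, cf, de
  2-simplices (1): acf

Hence C_0 ≅ Z^7, C_1 ≅ Z^7, C_2 ≅ Z^1.

The boundary map ∂_1: C_1 → C_0 sends each edge [p,q] (with p < q) to q − p.
This gives a 7×7 integer matrix of rank 5; reducing to Smith normal form yields diagonal entries (1,1,1,1,1).

Boundary ∂_2: C_2 → C_1 maps a triangle to the signed sum of its edges. For instance
  ∂acf = cf − af + ac.
This gives a 7×1 integer matrix of rank 1; reducing to Smith normal form yields diagonal entries (1).

Now H_k = ker ∂_k / im ∂_{k+1}, so:

  H_0: rank C_0 − rank ∂_1 = 7 − 5 = 2, and the invariant factors of ∂_1 are all 1, so H_0 = Z^2.

H_0 = Z^2.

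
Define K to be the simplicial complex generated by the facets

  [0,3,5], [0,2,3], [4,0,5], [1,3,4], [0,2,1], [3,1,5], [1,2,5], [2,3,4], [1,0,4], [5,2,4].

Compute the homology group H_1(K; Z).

Fix the vertex order 0 < 1 < 2 < 3 < 4 < 5 and write every simplex with vertices in increasing order. Then dim K = 2 and the simplices of K are:

  0-simplices (6): [0], [1], [2], [3], [4], [5]
  1-simplices (15): [0,1], [0,2], [0,3], [0,4], [0,5], [1,2], [1,3], [1,4], [1,5], [2,3], [2,4], [2,5], [3,4], [3,5], [4,5]
  2-simplices (10): [0,1,2], [0,1,4], [0,2,3], [0,3,5], [0,4,5], [1,2,5], [1,3,4], [1,3,5], [2,3,4], [2,4,5]

so the chain groups are C_0 ≅ Z^6, C_1 ≅ Z^15, C_2 ≅ Z^10.

Boundary ∂_1: C_1 → C_0 is given by ∂[p,q] = [q] − [p]. For instance
  ∂[0,4] = [4] − [0].
This gives a 6×15 integer matrix of rank 5; reducing to Smith normal form yields diagonal entries (1,1,1,1,1).

The boundary map ∂_2: C_2 → C_1 acts by ∂[p,q,r] = [q,r] − [p,r] + [p,q]. For instance
  ∂[0,1,2] = [1,2] − [0,2] + [0,1],
  ∂[0,3,5] = [3,5] − [0,5] + [0,3].
As a 15×10 matrix over Z this has rank 10, with invariant factors (1,1,1,1,1,1,1,1,1,2).

Reading off H_k = ker ∂_k / im ∂_{k+1}:

  H_1: rank ker ∂_1 − rank ∂_2 = (15 − 5) − 10 = 0, and ∂_2 has invariant factor 2 > 1, so H_1 = Z/2Z.

H_1 = Z/2Z.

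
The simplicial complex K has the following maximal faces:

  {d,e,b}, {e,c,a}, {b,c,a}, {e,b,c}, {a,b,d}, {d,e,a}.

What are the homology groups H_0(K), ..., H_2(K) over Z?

H_0 = Z,  H_1 = 0,  H_2 = Z.

We work with the vertex ordering a < b < c < d < e. The simplices of K, each written with vertices in increasing order, are:

  0-simplices (5): a, b, c, d, e
  1-simplices (9): ab, ac, ad, ae, bc, bd, be, ce, de
  2-simplices (6): abc, abd, ace, ade, bce, bde

giving chain groups C_0 ≅ Z^5, C_1 ≅ Z^9, C_2 ≅ Z^6.

Boundary ∂_1: C_1 → C_0 maps an edge to its endpoints' difference, ∂[p,q] = q − p. For instance
  ∂bd = d − b.
As a 5×9 matrix over Z this has rank 4, with invariant factors (1,1,1,1).

Boundary ∂_2: C_2 → C_1 acts by ∂[p,q,r] = [q,r] − [p,r] + [p,q]. For instance
  ∂ace = ce − ae + ac,
  ∂bde = de − be + bd.
As a 9×6 matrix over Z this has rank 5, with invariant factors (1,1,1,1,1).

From H_k ≅ ker(∂_k) / im(∂_{k+1}) we obtain:

  H_0: rank C_0 − rank ∂_1 = 5 − 4 = 1, and the invariant factors of ∂_1 are all 1, so H_0 ≅ Z.
  H_1: rank ker ∂_1 − rank ∂_2 = (9 − 4) − 5 = 0, and the invariant factors of ∂_2 are all 1, so H_1 ≅ 0.
  H_2: rank ker ∂_2 − rank ∂_3 = (6 − 5) − 0 = 1, and there is no ∂_3, so H_2 ≅ Z.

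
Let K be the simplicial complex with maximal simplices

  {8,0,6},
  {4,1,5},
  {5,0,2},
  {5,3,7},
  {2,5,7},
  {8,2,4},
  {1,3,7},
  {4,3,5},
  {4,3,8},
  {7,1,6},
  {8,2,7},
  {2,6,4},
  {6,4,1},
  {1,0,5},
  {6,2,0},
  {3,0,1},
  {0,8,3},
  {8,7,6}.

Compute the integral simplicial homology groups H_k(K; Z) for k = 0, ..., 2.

H_0 = Z,  H_1 = Z ⊕ Z/2,  H_2 = 0.

Order the vertices as 0 < 1 < 2 < 3 < 4 < 5 < 6 < 7 < 8. Listing each simplex with vertices in this order, K has dimension 2 with simplices:

  0-simplices (9): [0], [1], [2], [3], [4], [5], [6], [7], [8]
  1-simplices (27): (27 of them)
  2-simplices (18): [0,1,3], [0,1,5], [0,2,5], [0,2,6], [0,3,8], [0,6,8], [1,3,7], [1,4,5], [1,4,6], [1,6,7], [2,4,6], [2,4,8], [2,5,7], [2,7,8], [3,4,5], [3,4,8], [3,5,7], [6,7,8]

giving chain groups C_0 ≅ Z^9, C_1 ≅ Z^27, C_2 ≅ Z^18.

The boundary map ∂_1: C_1 → C_0 is given by ∂[p,q] = [q] − [p]. For instance
  ∂[3,8] = [8] − [3].
The resulting 9×27 matrix has rank 8, and its Smith normal form has invariant factors (1,1,1,1,1,1,1,1).

∂_2: C_2 → C_1 acts by ∂[p,q,r] = [q,r] − [p,r] + [p,q]. For instance
  ∂[2,4,8] = [4,8] − [2,8] + [2,4],
  ∂[3,5,7] = [5,7] − [3,7] + [3,5].
The resulting 27×18 matrix has rank 18, and its Smith normal form has invariant factors (1,1,1,1,1,1,1,1,1,1,1,1,1,1,1,1,1,2).

Reading off H_k = ker ∂_k / im ∂_{k+1}:

  H_0: rank C_0 − rank ∂_1 = 9 − 8 = 1, and the invariant factors of ∂_1 are all 1, so H_0 = Z.
  H_1: rank ker ∂_1 − rank ∂_2 = (27 − 8) − 18 = 1, and ∂_2 has invariant factor 2 > 1, so H_1 = Z ⊕ Z/2.
  H_2: rank ker ∂_2 − rank ∂_3 = (18 − 18) − 0 = 0, and there is no ∂_3, so H_2 = 0.

(K is a triangulation of the Klein bottle.)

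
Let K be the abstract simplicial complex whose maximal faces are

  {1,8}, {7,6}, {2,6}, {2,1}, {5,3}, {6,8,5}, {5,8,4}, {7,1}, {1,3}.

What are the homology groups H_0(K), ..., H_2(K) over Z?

H_0 ≅ Z,  H_1 ≅ Z^3,  H_2 = 0.

Order the vertices as 1 < 2 < 3 < 4 < 5 < 6 < 7 < 8. Listing each simplex with vertices in this order, K has dimension 2 with simplices:

  0-simplices (8): [1], [2], [3], [4], [5], [6], [7], [8]
  1-simplices (12): [1,2], [1,3], [1,7], [1,8], [2,6], [3,5], [4,5], [4,8], [5,6], [5,8], [6,7], [6,8]
  2-simplices (2): [4,5,8], [5,6,8]

Hence C_0 ≅ Z^8, C_1 ≅ Z^12, C_2 ≅ Z^2.

∂_1: C_1 → C_0 maps an edge to its endpoints' difference, ∂[p,q] = q − p. For instance
  ∂[3,5] = [5] − [3].
As a 8×12 matrix over Z this has rank 7, with invariant factors (1,1,1,1,1,1,1).

Boundary ∂_2: C_2 → C_1 sends each 2-simplex [p,q,r] to [q,r] − [p,r] + [p,q]. For instance
  ∂[5,6,8] = [6,8] − [5,8] + [5,6],
  ∂[4,5,8] = [5,8] − [4,8] + [4,5].
This gives a 12×2 integer matrix of rank 2; reducing to Smith normal form yields diagonal entries (1,1).

From H_k ≅ ker(∂_k) / im(∂_{k+1}) we obtain:

  H_0: rank C_0 − rank ∂_1 = 8 − 7 = 1, and the invariant factors of ∂_1 are all 1, so H_0 = Z.
  H_1: rank ker ∂_1 − rank ∂_2 = (12 − 7) − 2 = 3, and the invariant factors of ∂_2 are all 1, so H_1 = Z^3.
  H_2: rank ker ∂_2 − rank ∂_3 = (2 − 2) − 0 = 0, and there is no ∂_3, so H_2 = 0.

As a check, the Euler characteristic is 8 − 12 + 2 = -2, which agrees with 1 − 3 + 0 = -2.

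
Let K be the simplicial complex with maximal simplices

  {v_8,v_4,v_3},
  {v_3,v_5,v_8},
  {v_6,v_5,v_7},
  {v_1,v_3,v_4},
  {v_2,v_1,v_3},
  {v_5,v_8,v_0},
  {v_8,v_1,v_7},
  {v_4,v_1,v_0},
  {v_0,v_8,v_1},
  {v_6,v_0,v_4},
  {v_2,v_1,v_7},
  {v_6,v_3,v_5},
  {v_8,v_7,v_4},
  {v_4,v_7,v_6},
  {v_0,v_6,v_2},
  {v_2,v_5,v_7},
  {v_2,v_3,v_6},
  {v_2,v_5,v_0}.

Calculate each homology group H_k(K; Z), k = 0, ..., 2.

We work with the vertex ordering v_0 < v_1 < v_2 < v_3 < v_4 < v_5 < v_6 < v_7 < v_8. The simplices of K, each written with vertices in increasing order, are:

  0-simplices (9): [v_0], [v_1], [v_2], [v_3], [v_4], [v_5], [v_6], [v_7], [v_8]
  1-simplices (27): (27 of them)
  2-simplices (18): (18 of them)

so the chain groups are C_0 ≅ Z^9, C_1 ≅ Z^27, C_2 ≅ Z^18.

∂_1: C_1 → C_0 is given by ∂[p,q] = [q] − [p]. For instance
  ∂[v_1,v_8] = [v_8] − [v_1].
As a 9×27 matrix over Z this has rank 8, with invariant factors (1,1,1,1,1,1,1,1).

Boundary ∂_2: C_2 → C_1 acts by ∂[p,q,r] = [q,r] − [p,r] + [p,q]. For instance
  ∂[v_1,v_2,v_7] = [v_2,v_7] − [v_1,v_7] + [v_1,v_2],
  ∂[v_2,v_3,v_6] = [v_3,v_6] − [v_2,v_6] + [v_2,v_3].
The resulting 27×18 matrix has rank 18, and its Smith normal form has invariant factors (1,1,1,1,1,1,1,1,1,1,1,1,1,1,1,1,1,2).

Now H_k = ker ∂_k / im ∂_{k+1}, so:

  H_0: rank C_0 − rank ∂_1 = 9 − 8 = 1, and the invariant factors of ∂_1 are all 1, so H_0 = Z.
  H_1: rank ker ∂_1 − rank ∂_2 = (27 − 8) − 18 = 1, and ∂_2 has invariant factor 2 > 1, so H_1 = Z ⊕ Z/2.
  H_2: rank ker ∂_2 − rank ∂_3 = (18 − 18) − 0 = 0, and there is no ∂_3, so H_2 = 0.

H_0 ≅ Z,  H_1 ≅ Z ⊕ Z/2,  H_2 = 0.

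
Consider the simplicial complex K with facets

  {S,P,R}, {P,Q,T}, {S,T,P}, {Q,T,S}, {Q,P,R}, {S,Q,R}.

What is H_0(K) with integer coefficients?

Order the vertices as P < Q < R < S < T. Listing each simplex with vertices in this order, K has dimension 2 with simplices:

  0-simplices (5): P, Q, R, S, T
  1-simplices (9): PQ, PR, PS, PT, QR, QS, QT, RS, ST
  2-simplices (6): PQR, PQT, PRS, PST, QRS, QST

giving chain groups C_0 ≅ Z^5, C_1 ≅ Z^9, C_2 ≅ Z^6.

The boundary map ∂_1: C_1 → C_0 maps an edge to its endpoints' difference, ∂[p,q] = q − p.
As a 5×9 matrix over Z this has rank 4, with invariant factors (1,1,1,1).

∂_2: C_2 → C_1 sends each 2-simplex [p,q,r] to [q,r] − [p,r] + [p,q]. For instance
  ∂PQT = QT − PT + PQ,
  ∂PST = ST − PT + PS.
The 9×6 boundary matrix has rank 5 and Smith normal form diag(1,1,1,1,1).

Reading off H_k = ker ∂_k / im ∂_{k+1}:

  H_0: rank C_0 − rank ∂_1 = 5 − 4 = 1, and the invariant factors of ∂_1 are all 1, so H_0 ≅ Z.

H_0 ≅ Z.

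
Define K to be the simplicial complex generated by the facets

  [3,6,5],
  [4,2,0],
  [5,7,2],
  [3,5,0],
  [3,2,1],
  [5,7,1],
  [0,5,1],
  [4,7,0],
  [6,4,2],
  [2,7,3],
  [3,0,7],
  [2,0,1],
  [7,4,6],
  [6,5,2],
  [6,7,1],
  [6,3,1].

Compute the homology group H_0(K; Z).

H_0 ≅ Z.

We work with the vertex ordering 0 < 1 < 2 < 3 < 4 < 5 < 6 < 7. The simplices of K, each written with vertices in increasing order, are:

  0-simplices (8): [0], [1], [2], [3], [4], [5], [6], [7]
  1-simplices (24): (24 of them)
  2-simplices (16): [0,1,2], [0,1,5], [0,2,4], [0,3,5], [0,3,7], [0,4,7], [1,2,3], [1,3,6], [1,5,7], [1,6,7], [2,3,7], [2,4,6], [2,5,6], [2,5,7], [3,5,6], [4,6,7]

so the chain groups are C_0 ≅ Z^8, C_1 ≅ Z^24, C_2 ≅ Z^16.

Boundary ∂_1: C_1 → C_0 maps an edge to its endpoints' difference, ∂[p,q] = q − p. For instance
  ∂[2,6] = [6] − [2].
The resulting 8×24 matrix has rank 7, and its Smith normal form has invariant factors (1,1,1,1,1,1,1).

∂_2: C_2 → C_1 acts by ∂[p,q,r] = [q,r] − [p,r] + [p,q]. For instance
  ∂[0,1,2] = [1,2] − [0,2] + [0,1],
  ∂[1,5,7] = [5,7] − [1,7] + [1,5].
As a 24×16 matrix over Z this has rank 15, with invariant factors (1,1,1,1,1,1,1,1,1,1,1,1,1,1,1).

From H_k ≅ ker(∂_k) / im(∂_{k+1}) we obtain:

  H_0: rank C_0 − rank ∂_1 = 8 − 7 = 1, and the invariant factors of ∂_1 are all 1, so H_0 = Z.

(K is a triangulation of the torus T^2.)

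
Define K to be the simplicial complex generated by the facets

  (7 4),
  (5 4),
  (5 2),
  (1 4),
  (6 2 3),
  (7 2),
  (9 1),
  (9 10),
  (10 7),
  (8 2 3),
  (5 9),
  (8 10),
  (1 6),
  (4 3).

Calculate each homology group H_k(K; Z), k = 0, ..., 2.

K has 10 vertices, 17 edges, 2 triangles.
rank ∂_0 = 0, rank ∂_1 = 9 ⇒ b_0 = 10 − 0 − 9 = 1; all invariant factors of ∂_1 are 1 so no torsion. So H_0 = Z.
rank ∂_1 = 9, rank ∂_2 = 2 ⇒ b_1 = 17 − 9 − 2 = 6; all invariant factors of ∂_2 are 1 so no torsion. So H_1 = Z^6.
rank ∂_2 = 2, rank ∂_3 = 0 ⇒ b_2 = 2 − 2 − 0 = 0. So H_2 = 0.

H_0 ≅ Z,  H_1 ≅ Z^6,  H_2 = 0.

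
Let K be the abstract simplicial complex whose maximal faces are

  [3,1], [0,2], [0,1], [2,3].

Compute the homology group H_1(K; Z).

Fix the vertex order 0 < 1 < 2 < 3 and write every simplex with vertices in increasing order. Then dim K = 1 and the simplices of K are:

  0-simplices (4): [0], [1], [2], [3]
  1-simplices (4): [0,1], [0,2], [1,3], [2,3]

Hence C_0 ≅ Z^4, C_1 ≅ Z^4.

Boundary ∂_1: C_1 → C_0 sends each edge [p,q] (with p < q) to q − p. For instance
  ∂[0,2] = [2] − [0].
This gives a 4×4 integer matrix of rank 3; reducing to Smith normal form yields diagonal entries (1,1,1).

Reading off H_k = ker ∂_k / im ∂_{k+1}:

  H_1: rank ker ∂_1 − rank ∂_2 = (4 − 3) − 0 = 1, and there is no ∂_2, so H_1 ≅ Z.

H_1 = Z.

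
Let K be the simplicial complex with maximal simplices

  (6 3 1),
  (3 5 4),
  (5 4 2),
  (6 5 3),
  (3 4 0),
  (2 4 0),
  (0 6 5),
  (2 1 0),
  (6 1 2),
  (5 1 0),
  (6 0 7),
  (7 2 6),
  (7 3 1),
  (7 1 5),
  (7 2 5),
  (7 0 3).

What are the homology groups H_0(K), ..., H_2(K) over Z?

H_0 = Z,  H_1 = Z^2,  H_2 = Z.

K has 8 vertices, 24 edges, 16 triangles.
rank ∂_0 = 0, rank ∂_1 = 7 ⇒ b_0 = 8 − 0 − 7 = 1; all invariant factors of ∂_1 are 1 so no torsion. So H_0 ≅ Z.
rank ∂_1 = 7, rank ∂_2 = 15 ⇒ b_1 = 24 − 7 − 15 = 2; all invariant factors of ∂_2 are 1 so no torsion. So H_1 ≅ Z^2.
rank ∂_2 = 15, rank ∂_3 = 0 ⇒ b_2 = 16 − 15 − 0 = 1. So H_2 ≅ Z.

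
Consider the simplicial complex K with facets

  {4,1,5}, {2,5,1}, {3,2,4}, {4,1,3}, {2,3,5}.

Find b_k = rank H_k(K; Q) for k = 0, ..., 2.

b_0 = 1, b_1 = 1, b_2 = 0.

Order the vertices as 1 < 2 < 3 < 4 < 5. Listing each simplex with vertices in this order, K has dimension 2 with simplices:

  0-simplices (5): [1], [2], [3], [4], [5]
  1-simplices (10): [1,2], [1,3], [1,4], [1,5], [2,3], [2,4], [2,5], [3,4], [3,5], [4,5]
  2-simplices (5): [1,2,5], [1,3,4], [1,4,5], [2,3,4], [2,3,5]

giving chain groups C_0 ≅ Z^5, C_1 ≅ Z^10, C_2 ≅ Z^5.

Boundary ∂_1: C_1 → C_0 sends each edge [p,q] (with p < q) to q − p. For instance
  ∂[3,4] = [4] − [3].
This gives a 5×10 integer matrix of rank 4; reducing to Smith normal form yields diagonal entries (1,1,1,1).

∂_2: C_2 → C_1 sends each 2-simplex [p,q,r] to [q,r] − [p,r] + [p,q]. For instance
  ∂[1,3,4] = [3,4] − [1,4] + [1,3],
  ∂[1,2,5] = [2,5] − [1,5] + [1,2].
This gives a 10×5 integer matrix of rank 5; reducing to Smith normal form yields diagonal entries (1,1,1,1,1).

Now H_k = ker ∂_k / im ∂_{k+1}, so:

  H_0: rank C_0 − rank ∂_1 = 5 − 4 = 1, and the invariant factors of ∂_1 are all 1, so H_0 = Z.
  H_1: rank ker ∂_1 − rank ∂_2 = (10 − 4) − 5 = 1, and the invariant factors of ∂_2 are all 1, so H_1 = Z.
  H_2: rank ker ∂_2 − rank ∂_3 = (5 − 5) − 0 = 0, and there is no ∂_3, so H_2 = 0.

Hence the Betti numbers are b_0 = 1, b_1 = 1, b_2 = 0.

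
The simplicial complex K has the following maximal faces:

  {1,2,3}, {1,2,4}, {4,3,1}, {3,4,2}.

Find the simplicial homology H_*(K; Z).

H_0 ≅ Z,  H_1 = 0,  H_2 ≅ Z.

Order the vertices as 1 < 2 < 3 < 4. Listing each simplex with vertices in this order, K has dimension 2 with simplices:

  0-simplices (4): [1], [2], [3], [4]
  1-simplices (6): [1,2], [1,3], [1,4], [2,3], [2,4], [3,4]
  2-simplices (4): [1,2,3], [1,2,4], [1,3,4], [2,3,4]

so the chain groups are C_0 ≅ Z^4, C_1 ≅ Z^6, C_2 ≅ Z^4.

∂_1: C_1 → C_0 is given by ∂[p,q] = [q] − [p].
This gives a 4×6 integer matrix of rank 3; reducing to Smith normal form yields diagonal entries (1,1,1).

∂_2: C_2 → C_1 acts by ∂[p,q,r] = [q,r] − [p,r] + [p,q]. For instance
  ∂[1,3,4] = [3,4] − [1,4] + [1,3],
  ∂[1,2,4] = [2,4] − [1,4] + [1,2].
This gives a 6×4 integer matrix of rank 3; reducing to Smith normal form yields diagonal entries (1,1,1).

From H_k ≅ ker(∂_k) / im(∂_{k+1}) we obtain:

  H_0: rank C_0 − rank ∂_1 = 4 − 3 = 1, and the invariant factors of ∂_1 are all 1, so H_0 ≅ Z.
  H_1: rank ker ∂_1 − rank ∂_2 = (6 − 3) − 3 = 0, and the invariant factors of ∂_2 are all 1, so H_1 ≅ 0.
  H_2: rank ker ∂_2 − rank ∂_3 = (4 − 3) − 0 = 1, and there is no ∂_3, so H_2 ≅ Z.

As a check, the Euler characteristic is 4 − 6 + 4 = 2, which agrees with 1 − 0 + 1 = 2.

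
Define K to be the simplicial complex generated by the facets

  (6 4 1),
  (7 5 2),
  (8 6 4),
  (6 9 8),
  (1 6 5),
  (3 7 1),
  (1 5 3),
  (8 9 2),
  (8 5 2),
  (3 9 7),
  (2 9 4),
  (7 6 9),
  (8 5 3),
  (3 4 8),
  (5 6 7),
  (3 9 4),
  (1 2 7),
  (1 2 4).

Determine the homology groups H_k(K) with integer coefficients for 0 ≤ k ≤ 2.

Fix the vertex order 1 < 2 < 3 < 4 < 5 < 6 < 7 < 8 < 9 and write every simplex with vertices in increasing order. Then dim K = 2 and the simplices of K are:

  0-simplices (9): [1], [2], [3], [4], [5], [6], [7], [8], [9]
  1-simplices (27): (27 of them)
  2-simplices (18): [1,2,4], [1,2,7], [1,3,5], [1,3,7], [1,4,6], [1,5,6], [2,4,9], [2,5,7], [2,5,8], [2,8,9], [3,4,8], [3,4,9], [3,5,8], [3,7,9], [4,6,8], [5,6,7], [6,7,9], [6,8,9]

giving chain groups C_0 ≅ Z^9, C_1 ≅ Z^27, C_2 ≅ Z^18.

The boundary map ∂_1: C_1 → C_0 is given by ∂[p,q] = [q] − [p]. For instance
  ∂[6,8] = [8] − [6].
The resulting 9×27 matrix has rank 8, and its Smith normal form has invariant factors (1,1,1,1,1,1,1,1).

∂_2: C_2 → C_1 maps a triangle to the signed sum of its edges. For instance
  ∂[6,7,9] = [7,9] − [6,9] + [6,7],
  ∂[1,4,6] = [4,6] − [1,6] + [1,4].
As a 27×18 matrix over Z this has rank 18, with invariant factors (1,1,1,1,1,1,1,1,1,1,1,1,1,1,1,1,1,2).

Computing H_k = (kernel of ∂_k) / (image of ∂_{k+1}):

  H_0: rank C_0 − rank ∂_1 = 9 − 8 = 1, and the invariant factors of ∂_1 are all 1, so H_0 ≅ Z.
  H_1: rank ker ∂_1 − rank ∂_2 = (27 − 8) − 18 = 1, and ∂_2 has invariant factor 2 > 1, so H_1 ≅ Z ⊕ Z_2.
  H_2: rank ker ∂_2 − rank ∂_3 = (18 − 18) − 0 = 0, and there is no ∂_3, so H_2 ≅ 0.

H_0 ≅ Z,  H_1 ≅ Z ⊕ Z_2,  H_2 = 0.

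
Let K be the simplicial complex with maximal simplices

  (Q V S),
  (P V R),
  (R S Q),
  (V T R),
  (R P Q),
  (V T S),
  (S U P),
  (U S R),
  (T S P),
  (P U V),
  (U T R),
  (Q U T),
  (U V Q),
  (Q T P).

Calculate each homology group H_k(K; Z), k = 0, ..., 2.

H_0 = Z,  H_1 = Z^2,  H_2 = Z.

Take the total order P < Q < R < S < T < U < V on the vertex set. Then K (dimension 2) consists of the simplices:

  0-simplices (7): P, Q, R, S, T, U, V
  1-simplices (21): PQ, PR, PS, PT, PU, PV, QR, QS, QT, QU, QV, RS, RT, RU, RV, ST, SU, SV, TU, TV, UV
  2-simplices (14): PQR, PQT, PRV, PST, PSU, PUV, QRS, QSV, QTU, QUV, RSU, RTU, RTV, STV

giving chain groups C_0 ≅ Z^7, C_1 ≅ Z^21, C_2 ≅ Z^14.

The boundary map ∂_1: C_1 → C_0 maps an edge to its endpoints' difference, ∂[p,q] = q − p. For instance
  ∂SU = U − S.
The resulting 7×21 matrix has rank 6, and its Smith normal form has invariant factors (1,1,1,1,1,1).

∂_2: C_2 → C_1 acts by ∂[p,q,r] = [q,r] − [p,r] + [p,q]. For instance
  ∂RTV = TV − RV + RT,
  ∂PUV = UV − PV + PU.
The 21×14 boundary matrix has rank 13 and Smith normal form diag(1,1,1,1,1,1,1,1,1,1,1,1,1).

Reading off H_k = ker ∂_k / im ∂_{k+1}:

  H_0: rank C_0 − rank ∂_1 = 7 − 6 = 1, and the invariant factors of ∂_1 are all 1, so H_0 = Z.
  H_1: rank ker ∂_1 − rank ∂_2 = (21 − 6) − 13 = 2, and the invariant factors of ∂_2 are all 1, so H_1 = Z^2.
  H_2: rank ker ∂_2 − rank ∂_3 = (14 − 13) − 0 = 1, and there is no ∂_3, so H_2 = Z.

As a check, the Euler characteristic is 7 − 21 + 14 = 0, which agrees with 1 − 2 + 1 = 0.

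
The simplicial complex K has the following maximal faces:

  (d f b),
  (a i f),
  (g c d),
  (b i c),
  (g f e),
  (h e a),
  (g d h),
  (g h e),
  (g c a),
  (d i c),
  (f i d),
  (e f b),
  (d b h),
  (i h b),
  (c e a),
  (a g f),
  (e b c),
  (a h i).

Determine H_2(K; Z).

H_2 ≅ 0.

Fix the vertex order a < b < c < d < e < f < g < h < i and write every simplex with vertices in increasing order. Then dim K = 2 and the simplices of K are:

  0-simplices (9): a, b, c, d, e, f, g, h, i
  1-simplices (27): ac, ae, af, ag, ah, ai, bc, bd, be, bf, bh, bi, cd, ce, cg, ci, df, dg, dh, di, ef, eg, eh, fg, fi, gh, hi
  2-simplices (18): ace, acg, aeh, afg, afi, ahi, bce, bci, bdf, bdh, bef, bhi, cdg, cdi, dfi, dgh, efg, egh

so the chain groups are C_0 ≅ Z^9, C_1 ≅ Z^27, C_2 ≅ Z^18.

The boundary map ∂_1: C_1 → C_0 sends each edge [p,q] (with p < q) to q − p. For instance
  ∂ai = i − a.
This gives a 9×27 integer matrix of rank 8; reducing to Smith normal form yields diagonal entries (1,1,1,1,1,1,1,1).

Boundary ∂_2: C_2 → C_1 acts by ∂[p,q,r] = [q,r] − [p,r] + [p,q]. For instance
  ∂bdf = df − bf + bd,
  ∂dgh = gh − dh + dg.
The 27×18 boundary matrix has rank 18 and Smith normal form diag(1,1,1,1,1,1,1,1,1,1,1,1,1,1,1,1,1,2).

Now H_k = ker ∂_k / im ∂_{k+1}, so:

  H_2: rank ker ∂_2 − rank ∂_3 = (18 − 18) − 0 = 0, and there is no ∂_3, so H_2 = 0.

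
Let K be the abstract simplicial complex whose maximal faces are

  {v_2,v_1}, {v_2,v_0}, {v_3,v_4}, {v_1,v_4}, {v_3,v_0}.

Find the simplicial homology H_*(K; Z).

Take the total order v_0 < v_1 < v_2 < v_3 < v_4 on the vertex set. Then K (dimension 1) consists of the simplices:

  0-simplices (5): [v_0], [v_1], [v_2], [v_3], [v_4]
  1-simplices (5): [v_0,v_2], [v_0,v_3], [v_1,v_2], [v_1,v_4], [v_3,v_4]

Hence C_0 ≅ Z^5, C_1 ≅ Z^5.

Boundary ∂_1: C_1 → C_0 maps an edge to its endpoints' difference, ∂[p,q] = q − p.
The 5×5 boundary matrix has rank 4 and Smith normal form diag(1,1,1,1).

Computing H_k = (kernel of ∂_k) / (image of ∂_{k+1}):

  H_0: rank C_0 − rank ∂_1 = 5 − 4 = 1, and the invariant factors of ∂_1 are all 1, so H_0 = Z.
  H_1: rank ker ∂_1 − rank ∂_2 = (5 − 4) − 0 = 1, and there is no ∂_2, so H_1 = Z.

H_0 = Z,  H_1 = Z.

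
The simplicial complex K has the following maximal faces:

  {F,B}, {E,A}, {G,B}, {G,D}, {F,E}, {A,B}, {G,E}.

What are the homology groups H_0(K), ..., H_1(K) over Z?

H_0 ≅ Z,  H_1 ≅ Z^2.

Order the vertices as A < B < D < E < F < G. Listing each simplex with vertices in this order, K has dimension 1 with simplices:

  0-simplices (6): A, B, D, E, F, G
  1-simplices (7): AB, AE, BF, BG, DG, EF, EG

Hence C_0 ≅ Z^6, C_1 ≅ Z^7.

The boundary map ∂_1: C_1 → C_0 maps an edge to its endpoints' difference, ∂[p,q] = q − p. For instance
  ∂EG = G − E.
The 6×7 boundary matrix has rank 5 and Smith normal form diag(1,1,1,1,1).

Computing H_k = (kernel of ∂_k) / (image of ∂_{k+1}):

  H_0: rank C_0 − rank ∂_1 = 6 − 5 = 1, and the invariant factors of ∂_1 are all 1, so H_0 ≅ Z.
  H_1: rank ker ∂_1 − rank ∂_2 = (7 − 5) − 0 = 2, and there is no ∂_2, so H_1 ≅ Z^2.

As a check, the Euler characteristic is 6 − 7 = -1, which agrees with 1 − 2 = -1.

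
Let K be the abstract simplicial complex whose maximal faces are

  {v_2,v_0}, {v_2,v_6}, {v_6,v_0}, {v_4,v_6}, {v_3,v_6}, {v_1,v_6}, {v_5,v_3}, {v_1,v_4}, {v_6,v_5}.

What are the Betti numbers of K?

Fix the vertex order v_0 < v_1 < v_2 < v_3 < v_4 < v_5 < v_6 and write every simplex with vertices in increasing order. Then dim K = 1 and the simplices of K are:

  0-simplices (7): [v_0], [v_1], [v_2], [v_3], [v_4], [v_5], [v_6]
  1-simplices (9): [v_0,v_2], [v_0,v_6], [v_1,v_4], [v_1,v_6], [v_2,v_6], [v_3,v_5], [v_3,v_6], [v_4,v_6], [v_5,v_6]

Hence C_0 ≅ Z^7, C_1 ≅ Z^9.

∂_1: C_1 → C_0 is given by ∂[p,q] = [q] − [p]. For instance
  ∂[v_3,v_6] = [v_6] − [v_3].
This gives a 7×9 integer matrix of rank 6; reducing to Smith normal form yields diagonal entries (1,1,1,1,1,1).

From H_k ≅ ker(∂_k) / im(∂_{k+1}) we obtain:

  H_0: rank C_0 − rank ∂_1 = 7 − 6 = 1, and the invariant factors of ∂_1 are all 1, so H_0 = Z.
  H_1: rank ker ∂_1 − rank ∂_2 = (9 − 6) − 0 = 3, and there is no ∂_2, so H_1 = Z^3.

Hence the Betti numbers are b_0 = 1, b_1 = 3.

b_0 = 1, b_1 = 3.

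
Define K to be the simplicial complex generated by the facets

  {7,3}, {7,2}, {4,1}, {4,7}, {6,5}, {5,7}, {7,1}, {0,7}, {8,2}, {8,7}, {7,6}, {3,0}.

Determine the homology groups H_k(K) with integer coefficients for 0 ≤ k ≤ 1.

Fix the vertex order 0 < 1 < 2 < 3 < 4 < 5 < 6 < 7 < 8 and write every simplex with vertices in increasing order. Then dim K = 1 and the simplices of K are:

  0-simplices (9): [0], [1], [2], [3], [4], [5], [6], [7], [8]
  1-simplices (12): [0,3], [0,7], [1,4], [1,7], [2,7], [2,8], [3,7], [4,7], [5,6], [5,7], [6,7], [7,8]

giving chain groups C_0 ≅ Z^9, C_1 ≅ Z^12.

Boundary ∂_1: C_1 → C_0 maps an edge to its endpoints' difference, ∂[p,q] = q − p. For instance
  ∂[5,7] = [7] − [5].
As a 9×12 matrix over Z this has rank 8, with invariant factors (1,1,1,1,1,1,1,1).

From H_k ≅ ker(∂_k) / im(∂_{k+1}) we obtain:

  H_0: rank C_0 − rank ∂_1 = 9 − 8 = 1, and the invariant factors of ∂_1 are all 1, so H_0 = Z.
  H_1: rank ker ∂_1 − rank ∂_2 = (12 − 8) − 0 = 4, and there is no ∂_2, so H_1 = Z^4.

As a check, the Euler characteristic is 9 − 12 = -3, which agrees with 1 − 4 = -3.
(K is a triangulation of a wedge of 4 circles.)

H_0 = Z,  H_1 = Z^4.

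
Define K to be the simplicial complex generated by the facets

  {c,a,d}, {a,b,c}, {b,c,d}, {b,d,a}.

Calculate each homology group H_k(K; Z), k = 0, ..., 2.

We work with the vertex ordering a < b < c < d. The simplices of K, each written with vertices in increasing order, are:

  0-simplices (4): a, b, c, d
  1-simplices (6): ab, ac, ad, bc, bd, cd
  2-simplices (4): abc, abd, acd, bcd

so the chain groups are C_0 ≅ Z^4, C_1 ≅ Z^6, C_2 ≅ Z^4.

Boundary ∂_1: C_1 → C_0 maps an edge to its endpoints' difference, ∂[p,q] = q − p.
This gives a 4×6 integer matrix of rank 3; reducing to Smith normal form yields diagonal entries (1,1,1).

The boundary map ∂_2: C_2 → C_1 maps a triangle to the signed sum of its edges. For instance
  ∂bcd = cd − bd + bc,
  ∂abc = bc − ac + ab.
The resulting 6×4 matrix has rank 3, and its Smith normal form has invariant factors (1,1,1).

Computing H_k = (kernel of ∂_k) / (image of ∂_{k+1}):

  H_0: rank C_0 − rank ∂_1 = 4 − 3 = 1, and the invariant factors of ∂_1 are all 1, so H_0 = Z.
  H_1: rank ker ∂_1 − rank ∂_2 = (6 − 3) − 3 = 0, and the invariant factors of ∂_2 are all 1, so H_1 = 0.
  H_2: rank ker ∂_2 − rank ∂_3 = (4 − 3) − 0 = 1, and there is no ∂_3, so H_2 = Z.

H_0 ≅ Z,  H_1 = 0,  H_2 ≅ Z.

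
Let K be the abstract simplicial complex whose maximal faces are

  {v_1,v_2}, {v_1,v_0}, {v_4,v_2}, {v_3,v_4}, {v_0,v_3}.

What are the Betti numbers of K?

b_0 = 1, b_1 = 1.

Order the vertices as v_0 < v_1 < v_2 < v_3 < v_4. Listing each simplex with vertices in this order, K has dimension 1 with simplices:

  0-simplices (5): [v_0], [v_1], [v_2], [v_3], [v_4]
  1-simplices (5): [v_0,v_1], [v_0,v_3], [v_1,v_2], [v_2,v_4], [v_3,v_4]

giving chain groups C_0 ≅ Z^5, C_1 ≅ Z^5.

Boundary ∂_1: C_1 → C_0 is given by ∂[p,q] = [q] − [p].
This gives a 5×5 integer matrix of rank 4; reducing to Smith normal form yields diagonal entries (1,1,1,1).

From H_k ≅ ker(∂_k) / im(∂_{k+1}) we obtain:

  H_0: rank C_0 − rank ∂_1 = 5 − 4 = 1, and the invariant factors of ∂_1 are all 1, so H_0 = Z.
  H_1: rank ker ∂_1 − rank ∂_2 = (5 − 4) − 0 = 1, and there is no ∂_2, so H_1 = Z.

(K is a triangulation of the circle S^1.)

Hence the Betti numbers are b_0 = 1, b_1 = 1.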